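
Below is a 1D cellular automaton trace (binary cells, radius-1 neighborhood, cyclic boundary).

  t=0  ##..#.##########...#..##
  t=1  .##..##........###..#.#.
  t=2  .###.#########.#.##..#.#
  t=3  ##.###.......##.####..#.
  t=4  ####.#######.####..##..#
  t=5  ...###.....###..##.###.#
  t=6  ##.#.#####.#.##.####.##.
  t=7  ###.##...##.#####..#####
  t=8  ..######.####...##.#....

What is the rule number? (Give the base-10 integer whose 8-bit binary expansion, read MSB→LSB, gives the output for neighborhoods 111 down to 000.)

  ### -> .   bit 7 = 0  t=0,i=0
  ##. -> #   bit 6 = 1  t=0,i=1
  #.# -> #   bit 5 = 1  t=0,i=5
  #.. -> #   bit 4 = 1  t=0,i=2
  .## -> #   bit 3 = 1  t=0,i=6
  .#. -> .   bit 2 = 0  t=0,i=4
  ..# -> .   bit 1 = 0  t=0,i=3
  ... -> #   bit 0 = 1  t=0,i=17
  bits 01111001 = 121

121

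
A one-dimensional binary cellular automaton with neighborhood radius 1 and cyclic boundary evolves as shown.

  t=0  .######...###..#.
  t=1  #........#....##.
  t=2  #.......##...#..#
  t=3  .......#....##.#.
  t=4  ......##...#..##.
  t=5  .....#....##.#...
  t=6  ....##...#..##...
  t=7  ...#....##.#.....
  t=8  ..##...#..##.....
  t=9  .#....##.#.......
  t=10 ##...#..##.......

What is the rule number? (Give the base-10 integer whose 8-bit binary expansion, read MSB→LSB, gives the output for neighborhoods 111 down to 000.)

38

  [7] ### => .  t=0,i=2
  [6] ##. => .  t=0,i=6
  [5] #.# => #  t=1,i=16
  [4] #.. => .  t=0,i=7
  [3] .## => .  t=0,i=1
  [2] .#. => #  t=0,i=15
  [1] ..# => #  t=0,i=0
  [0] ... => .  t=0,i=8
  bits 00100110 = 38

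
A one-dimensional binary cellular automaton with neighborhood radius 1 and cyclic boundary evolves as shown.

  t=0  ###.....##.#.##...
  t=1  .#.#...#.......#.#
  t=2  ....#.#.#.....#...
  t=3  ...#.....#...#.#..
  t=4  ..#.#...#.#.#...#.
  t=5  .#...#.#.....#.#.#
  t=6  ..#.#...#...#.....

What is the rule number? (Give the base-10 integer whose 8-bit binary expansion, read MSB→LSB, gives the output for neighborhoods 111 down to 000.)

  ### -> #   bit 7 = 1  t=0,i=1
  ##. -> .   bit 6 = 0  t=0,i=2
  #.# -> .   bit 5 = 0  t=0,i=10
  #.. -> #   bit 4 = 1  t=0,i=3
  .## -> .   bit 3 = 0  t=0,i=0
  .#. -> .   bit 2 = 0  t=0,i=11
  ..# -> #   bit 1 = 1  t=0,i=7
  ... -> .   bit 0 = 0  t=0,i=4
  bits 10010010 = 146

146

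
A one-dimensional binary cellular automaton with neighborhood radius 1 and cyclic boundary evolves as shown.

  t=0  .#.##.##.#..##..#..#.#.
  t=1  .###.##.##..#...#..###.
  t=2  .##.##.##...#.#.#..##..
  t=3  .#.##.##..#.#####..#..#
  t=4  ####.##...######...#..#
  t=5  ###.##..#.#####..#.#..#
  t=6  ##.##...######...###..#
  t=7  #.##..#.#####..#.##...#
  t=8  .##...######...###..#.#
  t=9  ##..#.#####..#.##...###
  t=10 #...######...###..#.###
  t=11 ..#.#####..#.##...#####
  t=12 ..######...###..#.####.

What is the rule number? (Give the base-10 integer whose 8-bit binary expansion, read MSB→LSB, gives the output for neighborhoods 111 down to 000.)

  ### -> #   bit 7 = 1  t=1,i=2
  ##. -> .   bit 6 = 0  t=0,i=4
  #.# -> #   bit 5 = 1  t=0,i=2
  #.. -> .   bit 4 = 0  t=0,i=10
  .## -> #   bit 3 = 1  t=0,i=3
  .#. -> #   bit 2 = 1  t=0,i=1
  ..# -> .   bit 1 = 0  t=0,i=0
  ... -> #   bit 0 = 1  t=1,i=14
  bits 10101101 = 173

173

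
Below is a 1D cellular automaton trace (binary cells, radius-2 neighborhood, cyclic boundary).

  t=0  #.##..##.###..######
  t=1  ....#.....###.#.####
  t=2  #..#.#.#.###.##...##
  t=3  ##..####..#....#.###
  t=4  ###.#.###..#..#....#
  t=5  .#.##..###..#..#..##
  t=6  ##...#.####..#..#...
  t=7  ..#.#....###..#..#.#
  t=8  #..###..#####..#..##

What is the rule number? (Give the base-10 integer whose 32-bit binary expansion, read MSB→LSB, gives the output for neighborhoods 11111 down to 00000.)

  [31] ##### => #  t=0,i=16
  [30] ####. => #  t=0,i=19
  [29] ###.# => .  t=0,i=0
  [28] ###.. => #  t=0,i=11
  [27] ##.## => .  t=0,i=1
  [26] ##.#. => #  t=1,i=13
  [25] ##..# => #  t=0,i=4
  [24] ##... => #  t=1,i=0
  [23] #.### => .  t=0,i=9
  [22] #.##. => .  t=0,i=2
  [21] #.#.# => #  t=1,i=14
  [20] #.#.. => #  t=7,i=4
  [19] #..## => .  t=0,i=5
  [18] #..#. => .  t=2,i=2
  [17] #...# => .  t=2,i=16
  [16] #.... => .  t=1,i=1
  [15] .#### => .  t=0,i=15
  [14] .###. => #  t=0,i=10
  [13] .##.# => .  t=0,i=7
  [12] .##.. => .  t=0,i=3
  [11] .#.## => .  t=1,i=15
  [10] .#.#. => #  t=2,i=4
  [9] .#..# => #  t=4,i=12
  [8] .#... => #  t=1,i=5
  [7] ..### => #  t=0,i=14
  [6] ..##. => .  t=0,i=6
  [5] ..#.# => .  t=2,i=3
  [4] ..#.. => .  t=1,i=4
  [3] ...## => #  t=1,i=9
  [2] ...#. => #  t=1,i=3
  [1] ....# => .  t=1,i=2
  [0] ..... => #  t=1,i=7
  bits 11010111001100000100011110001101 = 3610265485

3610265485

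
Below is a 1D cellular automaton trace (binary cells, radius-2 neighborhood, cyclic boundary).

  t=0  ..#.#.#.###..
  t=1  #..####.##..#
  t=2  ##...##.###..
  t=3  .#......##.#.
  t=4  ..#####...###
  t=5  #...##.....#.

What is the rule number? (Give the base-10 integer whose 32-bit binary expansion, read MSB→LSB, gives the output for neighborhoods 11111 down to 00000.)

  #####|#  b31=1 t=4,i=4
  ####.|#  b30=1 t=1,i=5
  ###.#|#  b29=1 t=1,i=6
  ###..|.  b28=0 t=0,i=10
  ##.##|.  b27=0 t=1,i=7
  ##.#.|#  b26=1 t=3,i=10
  ##..#|#  b25=1 t=1,i=1
  ##...|.  b24=0 t=0,i=11
  #.###|#  b23=1 t=0,i=8
  #.##.|#  b22=1 t=1,i=8
  #.#.#|#  b21=1 t=0,i=4
  #.#..|#  b20=1 t=3,i=11
  #..##|.  b19=0 t=1,i=2
  #..#.|.  b18=0 t=3,i=0
  #...#|.  b17=0 t=2,i=3
  #....|#  b16=1 t=0,i=12
  .####|.  b15=0 t=1,i=4
  .###.|#  b14=1 t=0,i=9
  .##.#|.  b13=0 t=2,i=6
  .##..|#  b12=1 t=1,i=0
  .#.##|.  b11=0 t=0,i=7
  .#.#.|#  b10=1 t=0,i=3
  .#..#|#  b9=1 t=3,i=12
  .#...|#  b8=1 t=3,i=2
  ..###|.  b7=0 t=1,i=3
  ..##.|.  b6=0 t=1,i=12
  ..#.#|.  b5=0 t=0,i=2
  ..#..|.  b4=0 t=3,i=1
  ...##|.  b3=0 t=2,i=4
  ...#.|.  b2=0 t=0,i=1
  ....#|#  b1=1 t=0,i=0
  .....|#  b0=1 t=3,i=4
  bits 11100110111100010101011100000011 = 3874576131

3874576131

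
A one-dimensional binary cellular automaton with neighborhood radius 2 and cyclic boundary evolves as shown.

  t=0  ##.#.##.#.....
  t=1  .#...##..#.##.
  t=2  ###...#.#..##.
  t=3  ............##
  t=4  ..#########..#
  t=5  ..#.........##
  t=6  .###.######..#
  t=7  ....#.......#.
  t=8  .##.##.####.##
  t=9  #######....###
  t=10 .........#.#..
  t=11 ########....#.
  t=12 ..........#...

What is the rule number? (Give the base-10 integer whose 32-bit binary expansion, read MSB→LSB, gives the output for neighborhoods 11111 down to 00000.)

138686867

  [31] ##### => .  t=4,i=4
  [30] ####. => .  t=4,i=9
  [29] ###.# => .  t=6,i=3
  [28] ###.. => .  t=2,i=2
  [27] ##.## => #  t=2,i=13
  [26] ##.#. => .  t=0,i=2
  [25] ##..# => .  t=1,i=7
  [24] ##... => .  t=2,i=3
  [23] #.### => .  t=2,i=0
  [22] #.##. => #  t=0,i=5
  [21] #.#.# => .  t=0,i=3
  [20] #.#.. => .  t=0,i=8
  [19] #..## => .  t=2,i=10
  [18] #..#. => #  t=1,i=0
  [17] #...# => .  t=1,i=3
  [16] #.... => .  t=0,i=10
  [15] .#### => .  t=4,i=3
  [14] .###. => .  t=2,i=1
  [13] .##.# => #  t=0,i=1
  [12] .##.. => #  t=1,i=6
  [11] .#.## => .  t=0,i=4
  [10] .#.#. => .  t=2,i=7
  [9] .#..# => .  t=2,i=9
  [8] .#... => #  t=0,i=9
  [7] ..### => #  t=4,i=2
  [6] ..##. => .  t=0,i=0
  [5] ..#.# => .  t=1,i=9
  [4] ..#.. => #  t=1,i=1
  [3] ...## => .  t=0,i=13
  [2] ...#. => .  t=2,i=5
  [1] ....# => #  t=0,i=12
  [0] ..... => #  t=0,i=11
  bits 00001000010001000011000110010011 = 138686867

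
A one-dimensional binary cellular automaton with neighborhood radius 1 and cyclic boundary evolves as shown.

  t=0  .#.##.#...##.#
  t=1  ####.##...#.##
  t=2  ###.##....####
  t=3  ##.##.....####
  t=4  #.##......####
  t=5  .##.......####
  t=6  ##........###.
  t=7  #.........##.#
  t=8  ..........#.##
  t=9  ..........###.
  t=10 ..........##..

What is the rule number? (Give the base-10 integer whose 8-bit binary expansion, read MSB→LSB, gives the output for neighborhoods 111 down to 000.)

172

  ### -> #   bit 7 = 1  t=1,i=0
  ##. -> .   bit 6 = 0  t=0,i=4
  #.# -> #   bit 5 = 1  t=0,i=0
  #.. -> .   bit 4 = 0  t=0,i=7
  .## -> #   bit 3 = 1  t=0,i=3
  .#. -> #   bit 2 = 1  t=0,i=1
  ..# -> .   bit 1 = 0  t=0,i=9
  ... -> .   bit 0 = 0  t=0,i=8
  bits 10101100 = 172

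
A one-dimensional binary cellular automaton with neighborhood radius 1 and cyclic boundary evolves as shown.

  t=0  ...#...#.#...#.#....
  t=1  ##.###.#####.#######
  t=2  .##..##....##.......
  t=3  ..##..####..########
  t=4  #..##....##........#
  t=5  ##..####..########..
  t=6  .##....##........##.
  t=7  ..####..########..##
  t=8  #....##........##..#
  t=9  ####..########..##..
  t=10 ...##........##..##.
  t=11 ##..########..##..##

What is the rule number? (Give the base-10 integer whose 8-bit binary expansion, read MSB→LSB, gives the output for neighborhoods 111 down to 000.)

117

  ###|.  b7=0 t=1,i=0
  ##.|#  b6=1 t=1,i=1
  #.#|#  b5=1 t=0,i=8
  #..|#  b4=1 t=0,i=4
  .##|.  b3=0 t=1,i=3
  .#.|#  b2=1 t=0,i=3
  ..#|.  b1=0 t=0,i=2
  ...|#  b0=1 t=0,i=0
  bits 01110101 = 117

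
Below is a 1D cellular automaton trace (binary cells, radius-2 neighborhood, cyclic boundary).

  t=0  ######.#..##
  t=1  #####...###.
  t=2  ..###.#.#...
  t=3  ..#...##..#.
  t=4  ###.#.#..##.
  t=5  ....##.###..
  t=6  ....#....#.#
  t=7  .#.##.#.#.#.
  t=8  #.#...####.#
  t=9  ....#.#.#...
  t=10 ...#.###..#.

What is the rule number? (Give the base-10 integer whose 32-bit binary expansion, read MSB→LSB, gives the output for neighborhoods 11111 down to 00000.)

  #####|#  b31=1 t=0,i=0
  ####.|#  b30=1 t=0,i=4
  ###.#|.  b29=0 t=0,i=5
  ###..|#  b28=1 t=1,i=4
  ##.##|.  b27=0 t=1,i=11
  ##.#.|.  b26=0 t=0,i=6
  ##..#|.  b25=0 t=3,i=8
  ##...|.  b24=0 t=1,i=5
  #.###|.  b23=0 t=1,i=0
  #.##.|.  b22=0 t=7,i=3
  #.#.#|#  b21=1 t=2,i=6
  #.#..|.  b20=0 t=0,i=7
  #..##|#  b19=1 t=0,i=9
  #..#.|#  b18=1 t=3,i=9
  #...#|#  b17=1 t=1,i=6
  #....|#  b16=1 t=2,i=10
  .####|.  b15=0 t=0,i=11
  .###.|.  b14=0 t=1,i=9
  .##.#|.  b13=0 t=4,i=10
  .##..|.  b12=0 t=3,i=7
  .#.##|#  b11=1 t=7,i=2
  .#.#.|#  b10=1 t=2,i=7
  .#..#|#  b9=1 t=0,i=8
  .#...|.  b8=0 t=2,i=9
  ..###|#  b7=1 t=0,i=10
  ..##.|#  b6=1 t=3,i=6
  ..#.#|.  b5=0 t=6,i=9
  ..#..|#  b4=1 t=3,i=2
  ...##|.  b3=0 t=1,i=7
  ...#.|#  b2=1 t=3,i=1
  ....#|.  b1=0 t=2,i=0
  .....|.  b0=0 t=2,i=11
  bits 11010000001011110000111011010100 = 3492744916

3492744916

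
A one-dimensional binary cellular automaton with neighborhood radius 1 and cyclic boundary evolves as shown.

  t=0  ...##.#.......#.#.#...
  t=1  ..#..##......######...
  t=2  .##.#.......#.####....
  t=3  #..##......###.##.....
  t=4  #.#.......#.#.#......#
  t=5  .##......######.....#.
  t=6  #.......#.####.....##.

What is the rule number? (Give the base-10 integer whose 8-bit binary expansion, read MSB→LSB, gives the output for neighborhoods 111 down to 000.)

  ### -> #   bit 7 = 1  t=1,i=14
  ##. -> .   bit 6 = 0  t=0,i=4
  #.# -> #   bit 5 = 1  t=0,i=5
  #.. -> .   bit 4 = 0  t=0,i=7
  .## -> .   bit 3 = 0  t=0,i=3
  .#. -> #   bit 2 = 1  t=0,i=6
  ..# -> #   bit 1 = 1  t=0,i=2
  ... -> .   bit 0 = 0  t=0,i=0
  bits 10100110 = 166

166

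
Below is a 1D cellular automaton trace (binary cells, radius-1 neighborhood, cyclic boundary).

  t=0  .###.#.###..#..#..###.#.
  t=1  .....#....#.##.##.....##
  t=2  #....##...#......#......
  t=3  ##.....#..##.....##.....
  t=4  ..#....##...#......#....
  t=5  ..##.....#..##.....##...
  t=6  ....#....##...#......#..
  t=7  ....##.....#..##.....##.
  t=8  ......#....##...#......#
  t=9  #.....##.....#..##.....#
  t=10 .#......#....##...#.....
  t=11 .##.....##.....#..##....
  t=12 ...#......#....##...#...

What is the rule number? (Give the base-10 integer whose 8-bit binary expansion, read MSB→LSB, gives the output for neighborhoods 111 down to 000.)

20

  ###|.  b7=0 t=0,i=2
  ##.|.  b6=0 t=0,i=3
  #.#|.  b5=0 t=0,i=4
  #..|#  b4=1 t=0,i=10
  .##|.  b3=0 t=0,i=1
  .#.|#  b2=1 t=0,i=5
  ..#|.  b1=0 t=0,i=0
  ...|.  b0=0 t=1,i=1
  bits 00010100 = 20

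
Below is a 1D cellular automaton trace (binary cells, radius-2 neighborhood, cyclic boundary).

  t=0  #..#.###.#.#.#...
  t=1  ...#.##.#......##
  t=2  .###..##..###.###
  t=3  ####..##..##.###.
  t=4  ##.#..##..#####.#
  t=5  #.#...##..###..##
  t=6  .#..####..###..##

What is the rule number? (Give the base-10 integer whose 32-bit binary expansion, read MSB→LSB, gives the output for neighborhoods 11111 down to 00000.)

  [31] ##### => #  t=4,i=12
  [30] ####. => .  t=3,i=2
  [29] ###.# => .  t=0,i=7
  [28] ###.. => #  t=2,i=3
  [27] ##.## => #  t=2,i=0
  [26] ##.#. => #  t=0,i=8
  [25] ##..# => .  t=2,i=4
  [24] ##... => .  t=1,i=0
  [23] #.### => #  t=0,i=5
  [22] #.##. => .  t=1,i=5
  [21] #.#.# => .  t=0,i=9
  [20] #.#.. => .  t=0,i=13
  [19] #..## => .  t=2,i=5
  [18] #..#. => .  t=0,i=2
  [17] #...# => #  t=0,i=15
  [16] #.... => #  t=1,i=10
  [15] .#### => #  t=3,i=1
  [14] .###. => #  t=0,i=6
  [13] .##.# => #  t=1,i=6
  [12] .##.. => #  t=1,i=16
  [11] .#.## => .  t=0,i=4
  [10] .#.#. => .  t=0,i=10
  [9] .#..# => .  t=0,i=1
  [8] .#... => .  t=0,i=14
  [7] ..### => #  t=2,i=10
  [6] ..##. => #  t=1,i=15
  [5] ..#.# => #  t=0,i=3
  [4] ..#.. => .  t=0,i=0
  [3] ...## => #  t=1,i=14
  [2] ...#. => #  t=0,i=16
  [1] ....# => .  t=1,i=13
  [0] ..... => #  t=1,i=11
  bits 10011100100000111111000011101101 = 2625892589

2625892589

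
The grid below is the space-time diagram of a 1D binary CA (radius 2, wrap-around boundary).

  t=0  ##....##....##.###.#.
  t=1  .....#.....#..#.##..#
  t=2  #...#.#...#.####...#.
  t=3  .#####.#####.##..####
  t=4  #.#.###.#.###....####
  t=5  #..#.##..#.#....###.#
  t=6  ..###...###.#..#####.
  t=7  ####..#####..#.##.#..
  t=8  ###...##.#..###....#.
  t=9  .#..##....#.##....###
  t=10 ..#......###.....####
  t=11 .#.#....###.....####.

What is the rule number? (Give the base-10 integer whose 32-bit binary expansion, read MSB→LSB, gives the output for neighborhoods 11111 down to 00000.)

1745276844

  #####|.  b31=0 t=3,i=3
  ####.|#  b30=1 t=2,i=14
  ###.#|#  b29=1 t=0,i=17
  ###..|.  b28=0 t=2,i=15
  ##.##|#  b27=1 t=0,i=14
  ##.#.|.  b26=0 t=0,i=18
  ##..#|.  b25=0 t=1,i=18
  ##...|.  b24=0 t=0,i=2
  #.###|.  b23=0 t=0,i=15
  #.##.|.  b22=0 t=0,i=0
  #.#.#|.  b21=0 t=0,i=19
  #.#..|.  b20=0 t=2,i=0
  #..##|.  b19=0 t=3,i=16
  #..#.|#  b18=1 t=1,i=13
  #...#|#  b17=1 t=2,i=2
  #....|.  b16=0 t=0,i=3
  .####|#  b15=1 t=2,i=13
  .###.|#  b14=1 t=0,i=16
  .##.#|.  b13=0 t=0,i=13
  .##..|.  b12=0 t=0,i=1
  .#.##|#  b11=1 t=0,i=20
  .#.#.|#  b10=1 t=2,i=5
  .#..#|#  b9=1 t=1,i=12
  .#...|#  b8=1 t=1,i=0
  ..###|#  b7=1 t=3,i=17
  ..##.|.  b6=0 t=0,i=6
  ..#.#|#  b5=1 t=1,i=14
  ..#..|.  b4=0 t=1,i=5
  ...##|#  b3=1 t=0,i=5
  ...#.|#  b2=1 t=1,i=4
  ....#|.  b1=0 t=0,i=4
  .....|.  b0=0 t=1,i=2
  bits 01101000000001101100111110101100 = 1745276844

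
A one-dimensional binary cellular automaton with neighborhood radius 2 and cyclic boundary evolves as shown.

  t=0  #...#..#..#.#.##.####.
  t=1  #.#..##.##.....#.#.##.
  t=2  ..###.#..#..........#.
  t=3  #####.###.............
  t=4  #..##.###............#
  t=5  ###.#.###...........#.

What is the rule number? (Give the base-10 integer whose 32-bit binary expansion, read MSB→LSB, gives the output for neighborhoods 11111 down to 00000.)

  [31] ##### => .  t=3,i=2
  [30] ####. => #  t=0,i=19
  [29] ###.# => #  t=0,i=20
  [28] ###.. => #  t=3,i=8
  [27] ##.## => .  t=0,i=16
  [26] ##.#. => .  t=0,i=21
  [25] ##..# => #  t=4,i=1
  [24] ##... => .  t=1,i=10
  [23] #.### => #  t=0,i=17
  [22] #.##. => .  t=0,i=14
  [21] #.#.# => .  t=0,i=12
  [20] #.#.. => #  t=0,i=0
  [19] #..## => #  t=1,i=4
  [18] #..#. => #  t=0,i=6
  [17] #...# => #  t=0,i=2
  [16] #.... => .  t=1,i=11
  [15] .#### => .  t=0,i=18
  [14] .###. => #  t=2,i=3
  [13] .##.# => #  t=0,i=15
  [12] .##.. => #  t=1,i=9
  [11] .#.## => .  t=0,i=13
  [10] .#.#. => .  t=0,i=11
  [9] .#..# => #  t=0,i=5
  [8] .#... => .  t=0,i=1
  [7] ..### => #  t=2,i=2
  [6] ..##. => .  t=1,i=5
  [5] ..#.# => .  t=0,i=10
  [4] ..#.. => .  t=0,i=4
  [3] ...## => #  t=2,i=1
  [2] ...#. => .  t=0,i=3
  [1] ....# => .  t=1,i=13
  [0] ..... => .  t=1,i=12
  bits 01110010100111100111001010001000 = 1922986632

1922986632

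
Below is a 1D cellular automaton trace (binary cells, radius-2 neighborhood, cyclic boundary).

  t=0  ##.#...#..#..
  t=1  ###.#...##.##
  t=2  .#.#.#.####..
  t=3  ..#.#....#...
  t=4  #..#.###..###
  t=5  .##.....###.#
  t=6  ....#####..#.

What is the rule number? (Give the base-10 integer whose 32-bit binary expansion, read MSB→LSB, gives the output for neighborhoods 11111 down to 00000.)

1309485003

  [31] ##### => .  t=1,i=0
  [30] ####. => #  t=1,i=1
  [29] ###.# => .  t=1,i=2
  [28] ###.. => .  t=2,i=10
  [27] ##.## => #  t=1,i=10
  [26] ##.#. => #  t=0,i=2
  [25] ##..# => #  t=4,i=1
  [24] ##... => .  t=2,i=11
  [23] #.### => .  t=1,i=11
  [22] #.##. => .  t=5,i=1
  [21] #.#.# => .  t=2,i=3
  [20] #.#.. => .  t=0,i=3
  [19] #..## => #  t=0,i=12
  [18] #..#. => #  t=0,i=9
  [17] #...# => .  t=0,i=5
  [16] #.... => #  t=3,i=6
  [15] .#### => .  t=1,i=12
  [14] .###. => .  t=4,i=6
  [13] .##.# => #  t=0,i=1
  [12] .##.. => .  t=5,i=2
  [11] .#.## => .  t=2,i=6
  [10] .#.#. => #  t=2,i=2
  [9] .#..# => #  t=0,i=8
  [8] .#... => #  t=0,i=4
  [7] ..### => #  t=4,i=10
  [6] ..##. => #  t=0,i=0
  [5] ..#.# => .  t=2,i=1
  [4] ..#.. => .  t=0,i=7
  [3] ...## => #  t=1,i=7
  [2] ...#. => .  t=0,i=6
  [1] ....# => #  t=3,i=0
  [0] ..... => #  t=3,i=12
  bits 01001110000011010010011111001011 = 1309485003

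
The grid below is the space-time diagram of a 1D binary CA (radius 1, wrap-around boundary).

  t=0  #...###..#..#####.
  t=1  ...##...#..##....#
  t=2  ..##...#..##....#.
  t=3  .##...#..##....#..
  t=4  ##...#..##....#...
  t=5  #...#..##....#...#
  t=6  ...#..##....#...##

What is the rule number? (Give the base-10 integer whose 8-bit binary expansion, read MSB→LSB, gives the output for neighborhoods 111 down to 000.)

42

  nb ###: next=.  (t=0,i=5, bit7=0)
  nb ##.: next=.  (t=0,i=6, bit6=0)
  nb #.#: next=#  (t=0,i=17, bit5=1)
  nb #..: next=.  (t=0,i=1, bit4=0)
  nb .##: next=#  (t=0,i=4, bit3=1)
  nb .#.: next=.  (t=0,i=0, bit2=0)
  nb ..#: next=#  (t=0,i=3, bit1=1)
  nb ...: next=.  (t=0,i=2, bit0=0)
  bits 00101010 = 42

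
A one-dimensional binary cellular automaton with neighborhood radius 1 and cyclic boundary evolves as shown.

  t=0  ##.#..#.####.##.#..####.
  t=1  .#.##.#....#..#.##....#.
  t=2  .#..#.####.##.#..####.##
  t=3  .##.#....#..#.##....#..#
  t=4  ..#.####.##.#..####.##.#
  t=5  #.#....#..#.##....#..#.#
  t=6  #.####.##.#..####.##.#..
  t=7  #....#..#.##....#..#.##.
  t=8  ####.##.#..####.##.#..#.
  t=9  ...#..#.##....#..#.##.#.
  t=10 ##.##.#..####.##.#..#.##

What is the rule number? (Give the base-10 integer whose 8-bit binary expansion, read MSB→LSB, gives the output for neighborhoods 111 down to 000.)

85

  ### -> .   bit 7 = 0  t=0,i=9
  ##. -> #   bit 6 = 1  t=0,i=1
  #.# -> .   bit 5 = 0  t=0,i=2
  #.. -> #   bit 4 = 1  t=0,i=4
  .## -> .   bit 3 = 0  t=0,i=0
  .#. -> #   bit 2 = 1  t=0,i=3
  ..# -> .   bit 1 = 0  t=0,i=5
  ... -> #   bit 0 = 1  t=1,i=8
  bits 01010101 = 85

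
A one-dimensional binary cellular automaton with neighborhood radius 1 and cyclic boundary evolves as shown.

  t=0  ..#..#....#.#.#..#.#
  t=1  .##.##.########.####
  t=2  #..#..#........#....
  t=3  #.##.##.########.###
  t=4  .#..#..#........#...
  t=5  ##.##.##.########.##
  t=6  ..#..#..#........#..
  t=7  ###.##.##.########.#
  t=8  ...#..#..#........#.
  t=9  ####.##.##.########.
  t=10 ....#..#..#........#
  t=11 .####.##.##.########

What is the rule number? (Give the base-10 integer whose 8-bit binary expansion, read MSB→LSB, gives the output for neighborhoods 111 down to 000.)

39

  [7] ### => .  t=1,i=8
  [6] ##. => .  t=1,i=2
  [5] #.# => #  t=0,i=11
  [4] #.. => .  t=0,i=0
  [3] .## => .  t=1,i=1
  [2] .#. => #  t=0,i=2
  [1] ..# => #  t=0,i=1
  [0] ... => #  t=0,i=7
  bits 00100111 = 39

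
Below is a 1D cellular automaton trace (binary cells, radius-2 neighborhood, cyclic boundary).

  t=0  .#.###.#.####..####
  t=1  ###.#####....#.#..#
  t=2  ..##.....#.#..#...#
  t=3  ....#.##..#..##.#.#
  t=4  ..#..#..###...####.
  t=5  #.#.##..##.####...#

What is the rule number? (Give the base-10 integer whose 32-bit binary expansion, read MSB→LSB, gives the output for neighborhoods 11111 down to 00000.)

791047323

  nb #####: next=.  (t=1,i=6, bit31=0)
  nb ####.: next=.  (t=0,i=11, bit30=0)
  nb ###.#: next=#  (t=0,i=5, bit29=1)
  nb ###..: next=.  (t=0,i=12, bit28=0)
  nb ##.##: next=#  (t=1,i=3, bit27=1)
  nb ##.#.: next=#  (t=0,i=0, bit26=1)
  nb ##..#: next=#  (t=0,i=13, bit25=1)
  nb ##...: next=#  (t=1,i=9, bit24=1)
  nb #.###: next=.  (t=0,i=3, bit23=0)
  nb #.##.: next=.  (t=3,i=6, bit22=0)
  nb #.#.#: next=#  (t=0,i=1, bit21=1)
  nb #.#..: next=.  (t=1,i=15, bit20=0)
  nb #..##: next=.  (t=0,i=14, bit19=0)
  nb #..#.: next=#  (t=2,i=13, bit18=1)
  nb #...#: next=#  (t=2,i=16, bit17=1)
  nb #....: next=.  (t=1,i=10, bit16=0)
  nb .####: next=.  (t=0,i=10, bit15=0)
  nb .###.: next=#  (t=0,i=4, bit14=1)
  nb .##.#: next=#  (t=3,i=14, bit13=1)
  nb .##..: next=.  (t=2,i=3, bit12=0)
  nb .#.##: next=#  (t=0,i=2, bit11=1)
  nb .#.#.: next=#  (t=1,i=14, bit10=1)
  nb .#..#: next=.  (t=1,i=16, bit9=0)
  nb .#...: next=.  (t=2,i=15, bit8=0)
  nb ..###: next=#  (t=0,i=15, bit7=1)
  nb ..##.: next=.  (t=2,i=2, bit6=0)
  nb ..#.#: next=.  (t=1,i=13, bit5=0)
  nb ..#..: next=#  (t=2,i=14, bit4=1)
  nb ...##: next=#  (t=4,i=13, bit3=1)
  nb ...#.: next=.  (t=1,i=12, bit2=0)
  nb ....#: next=#  (t=1,i=11, bit1=1)
  nb .....: next=#  (t=2,i=6, bit0=1)
  bits 00101111001001100110110010011011 = 791047323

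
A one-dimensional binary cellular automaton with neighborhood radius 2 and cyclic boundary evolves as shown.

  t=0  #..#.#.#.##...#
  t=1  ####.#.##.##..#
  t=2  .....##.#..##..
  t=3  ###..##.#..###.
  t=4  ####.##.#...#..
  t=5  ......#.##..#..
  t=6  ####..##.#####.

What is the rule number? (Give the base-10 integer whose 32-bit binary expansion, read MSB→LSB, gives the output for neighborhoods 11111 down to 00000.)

  ##### -> .   bit 31 = 0  t=1,i=1
  ####. -> .   bit 30 = 0  t=1,i=2
  ###.# -> .   bit 29 = 0  t=1,i=3
  ###.. -> #   bit 28 = 1  t=3,i=2
  ##.## -> .   bit 27 = 0  t=1,i=9
  ##.#. -> .   bit 26 = 0  t=1,i=4
  ##..# -> #   bit 25 = 1  t=0,i=1
  ##... -> #   bit 24 = 1  t=0,i=11
  #.### -> #   bit 23 = 1  t=3,i=0
  #.##. -> .   bit 22 = 0  t=0,i=9
  #.#.# -> #   bit 21 = 1  t=0,i=5
  #.#.. -> #   bit 20 = 1  t=2,i=8
  #..## -> .   bit 19 = 0  t=1,i=13
  #..#. -> #   bit 18 = 1  t=0,i=2
  #...# -> .   bit 17 = 0  t=0,i=12
  #.... -> .   bit 16 = 0  t=2,i=14
  .#### -> .   bit 15 = 0  t=1,i=0
  .###. -> #   bit 14 = 1  t=3,i=1
  .##.# -> #   bit 13 = 1  t=1,i=8
  .##.. -> #   bit 12 = 1  t=0,i=0
  .#.## -> #   bit 11 = 1  t=0,i=8
  .#.#. -> .   bit 10 = 0  t=0,i=4
  .#..# -> .   bit 9 = 0  t=2,i=9
  .#... -> #   bit 8 = 1  t=4,i=9
  ..### -> .   bit 7 = 0  t=1,i=14
  ..##. -> #   bit 6 = 1  t=0,i=14
  ..#.# -> #   bit 5 = 1  t=0,i=3
  ..#.. -> #   bit 4 = 1  t=4,i=12
  ...## -> .   bit 3 = 0  t=0,i=13
  ...#. -> .   bit 2 = 0  t=4,i=11
  ....# -> .   bit 1 = 0  t=2,i=3
  ..... -> #   bit 0 = 1  t=2,i=0
  bits 00010011101101000111100101110001 = 330594673

330594673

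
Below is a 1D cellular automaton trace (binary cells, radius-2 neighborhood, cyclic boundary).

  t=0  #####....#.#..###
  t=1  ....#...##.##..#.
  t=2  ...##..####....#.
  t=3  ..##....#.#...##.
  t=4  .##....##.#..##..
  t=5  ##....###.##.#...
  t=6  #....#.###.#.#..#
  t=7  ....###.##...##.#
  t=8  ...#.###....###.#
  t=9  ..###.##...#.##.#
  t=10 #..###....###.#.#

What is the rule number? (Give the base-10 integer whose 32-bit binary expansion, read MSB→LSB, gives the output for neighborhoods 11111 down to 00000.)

940632700

  [31] ##### => .  t=0,i=0
  [30] ####. => .  t=0,i=3
  [29] ###.# => #  t=5,i=8
  [28] ###.. => #  t=0,i=4
  [27] ##.## => #  t=1,i=10
  [26] ##.#. => .  t=4,i=9
  [25] ##..# => .  t=1,i=13
  [24] ##... => .  t=0,i=5
  [23] #.### => .  t=6,i=7
  [22] #.##. => .  t=1,i=11
  [21] #.#.# => .  t=6,i=11
  [20] #.#.. => #  t=0,i=11
  [19] #..## => .  t=0,i=13
  [18] #..#. => .  t=1,i=14
  [17] #...# => .  t=1,i=6
  [16] #.... => .  t=0,i=6
  [15] .#### => #  t=0,i=15
  [14] .###. => #  t=5,i=7
  [13] .##.# => #  t=1,i=9
  [12] .##.. => .  t=1,i=12
  [11] .#.## => #  t=6,i=6
  [10] .#.#. => .  t=0,i=10
  [9] .#..# => #  t=0,i=12
  [8] .#... => .  t=1,i=5
  [7] ..### => .  t=0,i=14
  [6] ..##. => #  t=1,i=8
  [5] ..#.# => #  t=0,i=9
  [4] ..#.. => #  t=1,i=4
  [3] ...## => #  t=1,i=7
  [2] ...#. => #  t=0,i=8
  [1] ....# => .  t=0,i=7
  [0] ..... => .  t=1,i=1
  bits 00111000000100001110101001111100 = 940632700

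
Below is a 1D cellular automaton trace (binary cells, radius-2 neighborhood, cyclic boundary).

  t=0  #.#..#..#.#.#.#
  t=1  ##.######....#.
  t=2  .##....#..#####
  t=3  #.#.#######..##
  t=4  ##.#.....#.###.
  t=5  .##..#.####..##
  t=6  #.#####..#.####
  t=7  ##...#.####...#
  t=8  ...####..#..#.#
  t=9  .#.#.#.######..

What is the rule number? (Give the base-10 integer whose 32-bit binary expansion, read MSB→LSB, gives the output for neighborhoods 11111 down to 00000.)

1846491894

  nb #####: next=.  (t=1,i=5, bit31=0)
  nb ####.: next=#  (t=1,i=7, bit30=1)
  nb ###.#: next=#  (t=2,i=14, bit29=1)
  nb ###..: next=.  (t=1,i=8, bit28=0)
  nb ##.##: next=#  (t=1,i=2, bit27=1)
  nb ##.#.: next=#  (t=0,i=1, bit26=1)
  nb ##..#: next=#  (t=3,i=11, bit25=1)
  nb ##...: next=.  (t=1,i=9, bit24=0)
  nb #.###: next=.  (t=1,i=3, bit23=0)
  nb #.##.: next=.  (t=0,i=14, bit22=0)
  nb #.#.#: next=.  (t=0,i=10, bit21=0)
  nb #.#..: next=.  (t=0,i=2, bit20=0)
  nb #..##: next=#  (t=2,i=9, bit19=1)
  nb #..#.: next=#  (t=0,i=4, bit18=1)
  nb #...#: next=#  (t=7,i=3, bit17=1)
  nb #....: next=#  (t=1,i=10, bit16=1)
  nb .####: next=.  (t=1,i=4, bit15=0)
  nb .###.: next=.  (t=3,i=14, bit14=0)
  nb .##.#: next=#  (t=0,i=0, bit13=1)
  nb .##..: next=#  (t=2,i=2, bit12=1)
  nb .#.##: next=#  (t=0,i=13, bit11=1)
  nb .#.#.: next=.  (t=0,i=9, bit10=0)
  nb .#..#: next=#  (t=0,i=3, bit9=1)
  nb .#...: next=.  (t=4,i=4, bit8=0)
  nb ..###: next=#  (t=2,i=10, bit7=1)
  nb ..##.: next=#  (t=5,i=13, bit6=1)
  nb ..#.#: next=#  (t=0,i=8, bit5=1)
  nb ..#..: next=#  (t=0,i=5, bit4=1)
  nb ...##: next=.  (t=7,i=13, bit3=0)
  nb ...#.: next=#  (t=1,i=12, bit2=1)
  nb ....#: next=#  (t=1,i=11, bit1=1)
  nb .....: next=.  (t=4,i=6, bit0=0)
  bits 01101110000011110011101011110110 = 1846491894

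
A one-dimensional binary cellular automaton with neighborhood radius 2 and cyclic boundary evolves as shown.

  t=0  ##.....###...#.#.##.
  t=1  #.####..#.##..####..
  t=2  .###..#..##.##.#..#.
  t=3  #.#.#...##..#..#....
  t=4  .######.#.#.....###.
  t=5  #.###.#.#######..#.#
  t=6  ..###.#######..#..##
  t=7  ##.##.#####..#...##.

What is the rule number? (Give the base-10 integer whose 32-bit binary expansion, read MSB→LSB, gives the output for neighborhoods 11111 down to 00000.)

2751188291

  [31] ##### => #  t=4,i=3
  [30] ####. => .  t=1,i=4
  [29] ###.# => #  t=4,i=6
  [28] ###.. => .  t=0,i=9
  [27] ##.## => .  t=0,i=19
  [26] ##.#. => .  t=2,i=14
  [25] ##..# => #  t=1,i=6
  [24] ##... => #  t=0,i=2
  [23] #.### => #  t=1,i=2
  [22] #.##. => #  t=0,i=0
  [21] #.#.# => #  t=0,i=15
  [20] #.#.. => #  t=2,i=15
  [19] #..## => #  t=1,i=13
  [18] #..#. => .  t=1,i=7
  [17] #...# => #  t=0,i=11
  [16] #.... => #  t=0,i=3
  [15] .#### => #  t=1,i=3
  [14] .###. => #  t=0,i=8
  [13] .##.# => .  t=0,i=18
  [12] .##.. => .  t=0,i=1
  [11] .#.## => #  t=0,i=16
  [10] .#.#. => #  t=0,i=14
  [9] .#..# => .  t=2,i=7
  [8] .#... => #  t=3,i=5
  [7] ..### => .  t=0,i=7
  [6] ..##. => #  t=2,i=9
  [5] ..#.# => .  t=0,i=13
  [4] ..#.. => .  t=2,i=6
  [3] ...## => .  t=0,i=6
  [2] ...#. => .  t=0,i=12
  [1] ....# => #  t=0,i=5
  [0] ..... => #  t=0,i=4
  bits 10100011111110111100110101000011 = 2751188291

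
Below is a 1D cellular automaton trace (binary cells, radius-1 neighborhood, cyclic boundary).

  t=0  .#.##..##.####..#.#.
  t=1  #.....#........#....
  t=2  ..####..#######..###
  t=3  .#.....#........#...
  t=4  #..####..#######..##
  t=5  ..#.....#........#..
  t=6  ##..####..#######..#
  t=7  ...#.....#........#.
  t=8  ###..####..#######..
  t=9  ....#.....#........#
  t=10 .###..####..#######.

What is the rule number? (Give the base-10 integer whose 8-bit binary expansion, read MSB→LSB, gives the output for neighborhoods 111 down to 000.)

3

  [7] ### => .  t=0,i=11
  [6] ##. => .  t=0,i=4
  [5] #.# => .  t=0,i=2
  [4] #.. => .  t=0,i=5
  [3] .## => .  t=0,i=3
  [2] .#. => .  t=0,i=1
  [1] ..# => #  t=0,i=0
  [0] ... => #  t=1,i=2
  bits 00000011 = 3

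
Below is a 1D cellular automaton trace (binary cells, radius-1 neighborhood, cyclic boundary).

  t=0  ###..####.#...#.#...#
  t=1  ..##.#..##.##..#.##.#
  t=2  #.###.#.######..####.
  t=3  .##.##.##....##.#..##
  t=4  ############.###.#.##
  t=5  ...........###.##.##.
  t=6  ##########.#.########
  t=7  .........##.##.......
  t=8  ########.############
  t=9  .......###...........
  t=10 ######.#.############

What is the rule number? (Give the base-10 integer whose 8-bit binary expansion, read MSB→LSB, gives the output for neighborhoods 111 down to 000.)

  ### -> .   bit 7 = 0  t=0,i=0
  ##. -> #   bit 6 = 1  t=0,i=2
  #.# -> #   bit 5 = 1  t=0,i=9
  #.. -> #   bit 4 = 1  t=0,i=3
  .## -> #   bit 3 = 1  t=0,i=5
  .#. -> .   bit 2 = 0  t=0,i=10
  ..# -> .   bit 1 = 0  t=0,i=4
  ... -> #   bit 0 = 1  t=0,i=12
  bits 01111001 = 121

121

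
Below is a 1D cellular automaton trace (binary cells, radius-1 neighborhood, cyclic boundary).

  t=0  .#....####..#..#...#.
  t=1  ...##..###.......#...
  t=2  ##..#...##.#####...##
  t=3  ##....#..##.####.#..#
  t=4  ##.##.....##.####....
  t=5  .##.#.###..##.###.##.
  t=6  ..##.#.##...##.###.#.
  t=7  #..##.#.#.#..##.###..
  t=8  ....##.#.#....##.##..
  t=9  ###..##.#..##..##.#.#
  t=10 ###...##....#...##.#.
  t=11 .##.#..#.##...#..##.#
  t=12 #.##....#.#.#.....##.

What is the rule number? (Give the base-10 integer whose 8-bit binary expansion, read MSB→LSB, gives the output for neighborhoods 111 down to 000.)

  ### -> #   bit 7 = 1  t=0,i=7
  ##. -> #   bit 6 = 1  t=0,i=9
  #.# -> #   bit 5 = 1  t=2,i=10
  #.. -> .   bit 4 = 0  t=0,i=2
  .## -> .   bit 3 = 0  t=0,i=6
  .#. -> .   bit 2 = 0  t=0,i=1
  ..# -> .   bit 1 = 0  t=0,i=0
  ... -> #   bit 0 = 1  t=0,i=3
  bits 11100001 = 225

225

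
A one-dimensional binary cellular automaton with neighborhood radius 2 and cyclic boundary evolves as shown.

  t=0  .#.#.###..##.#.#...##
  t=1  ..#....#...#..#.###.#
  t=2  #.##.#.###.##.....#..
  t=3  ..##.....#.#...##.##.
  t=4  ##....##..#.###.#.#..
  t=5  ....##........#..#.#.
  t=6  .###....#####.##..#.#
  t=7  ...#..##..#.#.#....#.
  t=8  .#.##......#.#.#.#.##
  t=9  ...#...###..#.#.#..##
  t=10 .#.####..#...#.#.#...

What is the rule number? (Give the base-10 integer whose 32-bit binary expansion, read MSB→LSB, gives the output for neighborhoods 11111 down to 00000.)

2957125403

  #####|#  b31=1 t=6,i=10
  ####.|.  b30=0 t=6,i=11
  ###.#|#  b29=1 t=1,i=18
  ###..|#  b28=1 t=0,i=7
  ##.##|.  b27=0 t=2,i=10
  ##.#.|.  b26=0 t=0,i=0
  ##..#|.  b25=0 t=0,i=8
  ##...|.  b24=0 t=2,i=13
  #.###|.  b23=0 t=0,i=5
  #.##.|#  b22=1 t=2,i=2
  #.#.#|.  b21=0 t=0,i=1
  #.#..|.  b20=0 t=0,i=15
  #..##|.  b19=0 t=0,i=9
  #..#.|.  b18=0 t=1,i=1
  #...#|#  b17=1 t=0,i=17
  #....|.  b16=0 t=1,i=4
  .####|.  b15=0 t=6,i=9
  .###.|.  b14=0 t=0,i=6
  .##.#|#  b13=1 t=0,i=11
  .##..|.  b12=0 t=2,i=12
  .#.##|.  b11=0 t=0,i=4
  .#.#.|#  b10=1 t=0,i=2
  .#..#|#  b9=1 t=1,i=0
  .#...|#  b8=1 t=0,i=16
  ..###|.  b7=0 t=6,i=8
  ..##.|.  b6=0 t=0,i=10
  ..#.#|.  b5=0 t=1,i=14
  ..#..|#  b4=1 t=1,i=2
  ...##|#  b3=1 t=0,i=18
  ...#.|.  b2=0 t=1,i=6
  ....#|#  b1=1 t=1,i=5
  .....|#  b0=1 t=2,i=15
  bits 10110000010000100010011100011011 = 2957125403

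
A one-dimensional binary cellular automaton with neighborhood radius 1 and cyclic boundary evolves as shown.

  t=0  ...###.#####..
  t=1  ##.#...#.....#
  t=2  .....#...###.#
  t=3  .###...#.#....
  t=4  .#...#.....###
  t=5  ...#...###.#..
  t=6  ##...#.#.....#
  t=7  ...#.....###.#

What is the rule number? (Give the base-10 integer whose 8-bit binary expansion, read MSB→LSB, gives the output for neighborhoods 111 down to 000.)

  nb ###: next=.  (t=0,i=4, bit7=0)
  nb ##.: next=.  (t=0,i=5, bit6=0)
  nb #.#: next=.  (t=0,i=6, bit5=0)
  nb #..: next=.  (t=0,i=12, bit4=0)
  nb .##: next=#  (t=0,i=3, bit3=1)
  nb .#.: next=.  (t=1,i=3, bit2=0)
  nb ..#: next=.  (t=0,i=2, bit1=0)
  nb ...: next=#  (t=0,i=0, bit0=1)
  bits 00001001 = 9

9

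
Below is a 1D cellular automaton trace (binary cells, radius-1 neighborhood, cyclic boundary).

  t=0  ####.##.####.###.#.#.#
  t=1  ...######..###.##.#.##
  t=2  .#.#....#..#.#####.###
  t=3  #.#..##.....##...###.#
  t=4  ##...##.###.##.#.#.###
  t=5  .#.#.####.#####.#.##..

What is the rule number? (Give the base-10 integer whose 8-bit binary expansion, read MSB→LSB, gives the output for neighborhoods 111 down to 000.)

105

  nb ###: next=.  (t=0,i=0, bit7=0)
  nb ##.: next=#  (t=0,i=3, bit6=1)
  nb #.#: next=#  (t=0,i=4, bit5=1)
  nb #..: next=.  (t=1,i=0, bit4=0)
  nb .##: next=#  (t=0,i=5, bit3=1)
  nb .#.: next=.  (t=0,i=17, bit2=0)
  nb ..#: next=.  (t=1,i=2, bit1=0)
  nb ...: next=#  (t=1,i=1, bit0=1)
  bits 01101001 = 105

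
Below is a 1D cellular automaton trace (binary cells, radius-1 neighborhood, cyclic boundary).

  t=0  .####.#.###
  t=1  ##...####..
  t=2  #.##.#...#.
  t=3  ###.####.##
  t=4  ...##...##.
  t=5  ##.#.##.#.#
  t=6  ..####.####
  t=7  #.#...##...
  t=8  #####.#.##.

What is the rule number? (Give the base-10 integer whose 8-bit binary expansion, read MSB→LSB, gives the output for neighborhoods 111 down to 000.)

61

  nb ###: next=.  (t=0,i=2, bit7=0)
  nb ##.: next=.  (t=0,i=4, bit6=0)
  nb #.#: next=#  (t=0,i=0, bit5=1)
  nb #..: next=#  (t=1,i=2, bit4=1)
  nb .##: next=#  (t=0,i=1, bit3=1)
  nb .#.: next=#  (t=0,i=6, bit2=1)
  nb ..#: next=.  (t=1,i=4, bit1=0)
  nb ...: next=#  (t=1,i=3, bit0=1)
  bits 00111101 = 61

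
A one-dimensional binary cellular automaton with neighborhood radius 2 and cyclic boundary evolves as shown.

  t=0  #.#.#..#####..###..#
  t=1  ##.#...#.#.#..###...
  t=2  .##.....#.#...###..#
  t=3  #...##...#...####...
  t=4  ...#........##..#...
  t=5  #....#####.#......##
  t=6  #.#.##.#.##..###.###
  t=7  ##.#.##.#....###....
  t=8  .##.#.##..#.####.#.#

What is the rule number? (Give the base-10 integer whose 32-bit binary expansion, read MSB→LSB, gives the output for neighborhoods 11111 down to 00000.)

  #####|#  b31=1 t=0,i=9
  ####.|.  b30=0 t=0,i=10
  ###.#|#  b29=1 t=5,i=9
  ###..|#  b28=1 t=0,i=11
  ##.##|.  b27=0 t=6,i=16
  ##.#.|#  b26=1 t=0,i=1
  ##..#|.  b25=0 t=0,i=12
  ##...|.  b24=0 t=1,i=17
  #.###|.  b23=0 t=6,i=17
  #.##.|.  b22=0 t=2,i=1
  #.#.#|.  b21=0 t=0,i=2
  #.#..|.  b20=0 t=0,i=4
  #..##|.  b19=0 t=0,i=6
  #..#.|.  b18=0 t=2,i=18
  #...#|.  b17=0 t=1,i=5
  #....|#  b16=1 t=2,i=4
  .####|.  b15=0 t=0,i=8
  .###.|#  b14=1 t=0,i=15
  .##.#|#  b13=1 t=0,i=0
  .##..|.  b12=0 t=2,i=2
  .#.##|#  b11=1 t=2,i=0
  .#.#.|#  b10=1 t=0,i=3
  .#..#|.  b9=0 t=0,i=5
  .#...|.  b8=0 t=1,i=4
  ..###|#  b7=1 t=0,i=7
  ..##.|.  b6=0 t=0,i=19
  ..#.#|.  b5=0 t=1,i=7
  ..#..|.  b4=0 t=3,i=0
  ...##|#  b3=1 t=1,i=19
  ...#.|.  b2=0 t=1,i=6
  ....#|.  b1=0 t=2,i=6
  .....|#  b0=1 t=2,i=5
  bits 10110100000000010110110010001001 = 3019992201

3019992201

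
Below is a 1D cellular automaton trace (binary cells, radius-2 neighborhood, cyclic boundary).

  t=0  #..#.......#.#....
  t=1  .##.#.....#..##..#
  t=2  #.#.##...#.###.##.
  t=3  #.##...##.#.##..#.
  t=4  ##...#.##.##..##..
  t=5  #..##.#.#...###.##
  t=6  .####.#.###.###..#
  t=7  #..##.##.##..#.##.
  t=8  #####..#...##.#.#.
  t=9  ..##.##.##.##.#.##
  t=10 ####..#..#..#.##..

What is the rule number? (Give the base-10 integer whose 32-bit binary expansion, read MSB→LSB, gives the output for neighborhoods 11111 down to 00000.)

  #####|#  b31=1 t=8,i=2
  ####.|#  b30=1 t=6,i=3
  ###.#|#  b29=1 t=2,i=13
  ###..|.  b28=0 t=5,i=0
  ##.##|.  b27=0 t=2,i=14
  ##.#.|.  b26=0 t=1,i=3
  ##..#|#  b25=1 t=1,i=15
  ##...|.  b24=0 t=2,i=6
  #.###|.  b23=0 t=2,i=11
  #.##.|.  b22=0 t=1,i=1
  #.#.#|#  b21=1 t=2,i=0
  #.#..|#  b20=1 t=0,i=13
  #..##|#  b19=1 t=1,i=12
  #..#.|#  b18=1 t=0,i=2
  #...#|#  b17=1 t=2,i=7
  #....|.  b16=0 t=0,i=5
  .####|.  b15=0 t=6,i=2
  .###.|#  b14=1 t=2,i=12
  .##.#|#  b13=1 t=1,i=2
  .##..|.  b12=0 t=1,i=14
  .#.##|#  b11=1 t=1,i=0
  .#.#.|.  b10=0 t=0,i=12
  .#..#|#  b9=1 t=0,i=1
  .#...|#  b8=1 t=0,i=4
  ..###|#  b7=1 t=5,i=12
  ..##.|#  b6=1 t=1,i=13
  ..#.#|.  b5=0 t=0,i=11
  ..#..|.  b4=0 t=0,i=0
  ...##|.  b3=0 t=3,i=6
  ...#.|#  b2=1 t=0,i=10
  ....#|.  b1=0 t=0,i=9
  .....|.  b0=0 t=0,i=6
  bits 11100010001111100110101111000100 = 3795741636

3795741636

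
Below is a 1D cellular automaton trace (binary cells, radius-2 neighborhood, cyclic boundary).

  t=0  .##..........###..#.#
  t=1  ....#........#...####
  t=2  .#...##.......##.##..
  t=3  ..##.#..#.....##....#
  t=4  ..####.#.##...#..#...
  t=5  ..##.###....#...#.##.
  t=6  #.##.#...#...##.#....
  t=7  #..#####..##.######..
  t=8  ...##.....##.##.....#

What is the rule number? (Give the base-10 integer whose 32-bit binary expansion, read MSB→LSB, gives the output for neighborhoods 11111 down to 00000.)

  #####|.  b31=0 t=7,i=5
  ####.|.  b30=0 t=1,i=19
  ###.#|#  b29=1 t=4,i=5
  ###..|.  b28=0 t=0,i=15
  ##.##|.  b27=0 t=2,i=16
  ##.#.|#  b26=1 t=3,i=4
  ##..#|.  b25=0 t=0,i=16
  ##...|.  b24=0 t=0,i=3
  #.###|#  b23=1 t=5,i=5
  #.##.|.  b22=0 t=0,i=1
  #.#.#|#  b21=1 t=0,i=20
  #.#..|#  b20=1 t=3,i=5
  #..##|.  b19=0 t=3,i=1
  #..#.|#  b18=1 t=0,i=17
  #...#|#  b17=1 t=1,i=15
  #....|#  b16=1 t=0,i=4
  .####|#  b15=1 t=1,i=18
  .###.|.  b14=0 t=0,i=14
  .##.#|#  b13=1 t=2,i=15
  .##..|.  b12=0 t=0,i=2
  .#.##|.  b11=0 t=0,i=0
  .#.#.|#  b10=1 t=0,i=19
  .#..#|.  b9=0 t=3,i=0
  .#...|#  b8=1 t=1,i=5
  ..###|#  b7=1 t=0,i=13
  ..##.|#  b6=1 t=2,i=5
  ..#.#|#  b5=1 t=0,i=18
  ..#..|.  b4=0 t=1,i=4
  ...##|.  b3=0 t=0,i=12
  ...#.|.  b2=0 t=1,i=3
  ....#|.  b1=0 t=0,i=11
  .....|.  b0=0 t=0,i=5
  bits 00100100101101111010010111100000 = 616015328

616015328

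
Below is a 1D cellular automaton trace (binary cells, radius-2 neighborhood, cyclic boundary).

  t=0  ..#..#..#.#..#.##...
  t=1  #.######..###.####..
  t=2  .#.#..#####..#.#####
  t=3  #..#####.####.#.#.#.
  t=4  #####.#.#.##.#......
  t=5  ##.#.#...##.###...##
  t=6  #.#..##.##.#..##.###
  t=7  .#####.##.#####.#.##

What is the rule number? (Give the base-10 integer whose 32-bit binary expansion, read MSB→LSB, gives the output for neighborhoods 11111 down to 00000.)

1599904730

  nb #####: next=.  (t=1,i=4, bit31=0)
  nb ####.: next=#  (t=1,i=6, bit30=1)
  nb ###.#: next=.  (t=1,i=12, bit29=0)
  nb ###..: next=#  (t=1,i=7, bit28=1)
  nb ##.##: next=#  (t=1,i=13, bit27=1)
  nb ##.#.: next=#  (t=2,i=0, bit26=1)
  nb ##..#: next=#  (t=1,i=8, bit25=1)
  nb ##...: next=#  (t=0,i=17, bit24=1)
  nb #.###: next=.  (t=1,i=2, bit23=0)
  nb #.##.: next=#  (t=0,i=15, bit22=1)
  nb #.#.#: next=.  (t=2,i=1, bit21=0)
  nb #.#..: next=#  (t=0,i=10, bit20=1)
  nb #..##: next=#  (t=1,i=9, bit19=1)
  nb #..#.: next=#  (t=0,i=4, bit18=1)
  nb #...#: next=.  (t=5,i=7, bit17=0)
  nb #....: next=.  (t=0,i=18, bit16=0)
  nb .####: next=#  (t=1,i=3, bit15=1)
  nb .###.: next=.  (t=1,i=11, bit14=0)
  nb .##.#: next=.  (t=4,i=11, bit13=0)
  nb .##..: next=#  (t=0,i=16, bit12=1)
  nb .#.##: next=#  (t=0,i=14, bit11=1)
  nb .#.#.: next=.  (t=0,i=9, bit10=0)
  nb .#..#: next=#  (t=0,i=3, bit9=1)
  nb .#...: next=#  (t=4,i=14, bit8=1)
  nb ..###: next=#  (t=1,i=10, bit7=1)
  nb ..##.: next=#  (t=5,i=9, bit6=1)
  nb ..#.#: next=.  (t=0,i=8, bit5=0)
  nb ..#..: next=#  (t=0,i=2, bit4=1)
  nb ...##: next=#  (t=4,i=19, bit3=1)
  nb ...#.: next=.  (t=0,i=1, bit2=0)
  nb ....#: next=#  (t=0,i=0, bit1=1)
  nb .....: next=.  (t=0,i=19, bit0=0)
  bits 01011111010111001001101111011010 = 1599904730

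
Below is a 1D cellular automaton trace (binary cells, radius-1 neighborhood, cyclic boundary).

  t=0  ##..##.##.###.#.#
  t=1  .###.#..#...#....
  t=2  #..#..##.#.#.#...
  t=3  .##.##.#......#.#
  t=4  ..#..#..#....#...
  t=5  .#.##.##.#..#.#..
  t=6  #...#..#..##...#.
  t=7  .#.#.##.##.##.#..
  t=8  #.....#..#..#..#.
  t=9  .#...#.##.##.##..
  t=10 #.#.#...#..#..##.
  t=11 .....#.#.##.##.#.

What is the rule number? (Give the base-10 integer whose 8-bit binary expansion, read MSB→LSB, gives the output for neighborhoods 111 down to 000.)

82

  ### -> .   bit 7 = 0  t=0,i=0
  ##. -> #   bit 6 = 1  t=0,i=1
  #.# -> .   bit 5 = 0  t=0,i=6
  #.. -> #   bit 4 = 1  t=0,i=2
  .## -> .   bit 3 = 0  t=0,i=4
  .#. -> .   bit 2 = 0  t=0,i=14
  ..# -> #   bit 1 = 1  t=0,i=3
  ... -> .   bit 0 = 0  t=1,i=10
  bits 01010010 = 82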